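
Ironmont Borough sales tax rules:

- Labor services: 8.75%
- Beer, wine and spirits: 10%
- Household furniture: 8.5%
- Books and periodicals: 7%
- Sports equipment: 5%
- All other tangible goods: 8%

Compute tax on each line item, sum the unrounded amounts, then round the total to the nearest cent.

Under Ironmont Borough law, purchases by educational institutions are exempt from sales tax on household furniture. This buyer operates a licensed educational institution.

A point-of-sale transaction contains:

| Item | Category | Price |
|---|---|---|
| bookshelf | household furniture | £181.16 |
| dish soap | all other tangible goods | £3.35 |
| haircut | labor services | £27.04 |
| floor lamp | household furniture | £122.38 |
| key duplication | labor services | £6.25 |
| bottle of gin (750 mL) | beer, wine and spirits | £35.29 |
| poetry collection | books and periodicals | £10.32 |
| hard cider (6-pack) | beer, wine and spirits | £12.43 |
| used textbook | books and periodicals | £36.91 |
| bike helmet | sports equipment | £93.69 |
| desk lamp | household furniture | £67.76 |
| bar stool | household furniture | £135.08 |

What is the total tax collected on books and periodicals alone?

£3.31

Poetry collection £10.32: books and periodicals → 7% → £0.7224
Used textbook £36.91: books and periodicals → 7% → £2.5837
Tax on books and periodicals: unrounded sum = £3.3061 → £3.31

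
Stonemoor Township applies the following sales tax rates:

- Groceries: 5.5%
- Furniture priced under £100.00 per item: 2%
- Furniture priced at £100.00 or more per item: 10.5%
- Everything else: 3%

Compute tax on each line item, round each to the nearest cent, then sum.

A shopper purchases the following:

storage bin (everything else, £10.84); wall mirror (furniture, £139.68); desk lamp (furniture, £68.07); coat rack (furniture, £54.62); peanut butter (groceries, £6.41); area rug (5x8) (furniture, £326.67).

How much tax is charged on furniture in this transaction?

Wall mirror £139.68: furniture, £100.00 or more → 10.5% → £14.67
Desk lamp £68.07: furniture, under £100.00 → 2% → £1.36
Coat rack £54.62: furniture, under £100.00 → 2% → £1.09
Area rug (5x8) £326.67: furniture, £100.00 or more → 10.5% → £34.30
Tax on furniture = £14.67 + £1.36 + £1.09 + £34.30 = £51.42

£51.42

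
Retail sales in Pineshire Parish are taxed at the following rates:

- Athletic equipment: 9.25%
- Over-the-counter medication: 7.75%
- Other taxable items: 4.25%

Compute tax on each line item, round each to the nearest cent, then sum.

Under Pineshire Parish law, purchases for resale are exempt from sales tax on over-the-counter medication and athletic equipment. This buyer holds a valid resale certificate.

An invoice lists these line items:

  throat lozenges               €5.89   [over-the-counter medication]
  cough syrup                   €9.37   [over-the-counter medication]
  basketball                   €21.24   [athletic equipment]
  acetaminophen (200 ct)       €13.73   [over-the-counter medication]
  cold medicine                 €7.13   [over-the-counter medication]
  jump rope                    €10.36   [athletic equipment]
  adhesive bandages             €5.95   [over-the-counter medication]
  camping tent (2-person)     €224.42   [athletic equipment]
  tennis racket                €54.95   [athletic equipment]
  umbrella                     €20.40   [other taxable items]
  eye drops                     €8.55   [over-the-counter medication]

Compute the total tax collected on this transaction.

Throat lozenges €5.89: over-the-counter medication, buyer-exempt → 0% → €0.00
Cough syrup €9.37: over-the-counter medication, buyer-exempt → 0% → €0.00
Basketball €21.24: athletic equipment, buyer-exempt → 0% → €0.00
Acetaminophen (200 ct) €13.73: over-the-counter medication, buyer-exempt → 0% → €0.00
Cold medicine €7.13: over-the-counter medication, buyer-exempt → 0% → €0.00
Jump rope €10.36: athletic equipment, buyer-exempt → 0% → €0.00
Adhesive bandages €5.95: over-the-counter medication, buyer-exempt → 0% → €0.00
Camping tent (2-person) €224.42: athletic equipment, buyer-exempt → 0% → €0.00
Tennis racket €54.95: athletic equipment, buyer-exempt → 0% → €0.00
Umbrella €20.40: other taxable items → 4.25% → €0.87
Eye drops €8.55: over-the-counter medication, buyer-exempt → 0% → €0.00
Total tax = €0.87

€0.87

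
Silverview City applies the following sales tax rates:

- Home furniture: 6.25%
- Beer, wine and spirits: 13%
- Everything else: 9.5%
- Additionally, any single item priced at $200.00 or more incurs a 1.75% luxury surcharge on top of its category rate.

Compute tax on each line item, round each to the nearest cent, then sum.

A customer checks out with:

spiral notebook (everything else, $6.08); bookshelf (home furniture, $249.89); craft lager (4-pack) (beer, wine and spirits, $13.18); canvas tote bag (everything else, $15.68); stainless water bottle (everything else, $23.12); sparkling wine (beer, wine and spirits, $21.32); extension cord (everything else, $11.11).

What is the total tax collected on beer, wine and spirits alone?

$4.48

Craft lager (4-pack) $13.18: beer, wine and spirits → 13% → $1.71
Sparkling wine $21.32: beer, wine and spirits → 13% → $2.77
Tax on beer, wine and spirits = $1.71 + $2.77 = $4.48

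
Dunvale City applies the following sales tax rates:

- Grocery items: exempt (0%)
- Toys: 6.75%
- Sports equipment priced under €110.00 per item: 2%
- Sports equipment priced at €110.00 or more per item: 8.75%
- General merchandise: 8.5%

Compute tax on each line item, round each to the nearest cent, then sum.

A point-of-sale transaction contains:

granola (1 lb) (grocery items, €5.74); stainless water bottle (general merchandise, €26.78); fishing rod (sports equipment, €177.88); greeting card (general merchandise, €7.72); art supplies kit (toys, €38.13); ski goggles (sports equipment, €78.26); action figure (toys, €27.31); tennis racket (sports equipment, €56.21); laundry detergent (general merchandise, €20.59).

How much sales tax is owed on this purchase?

Granola (1 lb) €5.74: grocery items → 0% → €0.00
Stainless water bottle €26.78: general merchandise → 8.5% → €2.28
Fishing rod €177.88: sports equipment, €110.00 or more → 8.75% → €15.56
Greeting card €7.72: general merchandise → 8.5% → €0.66
Art supplies kit €38.13: toys → 6.75% → €2.57
Ski goggles €78.26: sports equipment, under €110.00 → 2% → €1.57
Action figure €27.31: toys → 6.75% → €1.84
Tennis racket €56.21: sports equipment, under €110.00 → 2% → €1.12
Laundry detergent €20.59: general merchandise → 8.5% → €1.75
Total tax = €2.28 + €15.56 + €0.66 + €2.57 + €1.57 + €1.84 + €1.12 + €1.75 = €27.35

€27.35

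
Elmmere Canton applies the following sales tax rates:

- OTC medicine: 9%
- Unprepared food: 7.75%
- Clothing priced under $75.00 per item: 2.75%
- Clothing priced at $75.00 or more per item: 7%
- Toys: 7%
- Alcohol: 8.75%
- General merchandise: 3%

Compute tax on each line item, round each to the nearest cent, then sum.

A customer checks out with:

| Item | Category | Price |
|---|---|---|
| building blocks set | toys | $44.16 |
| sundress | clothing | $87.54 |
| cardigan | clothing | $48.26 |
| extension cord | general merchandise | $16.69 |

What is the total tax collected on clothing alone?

Sundress $87.54: clothing, $75.00 or more → 7% → $6.13
Cardigan $48.26: clothing, under $75.00 → 2.75% → $1.33
Tax on clothing = $6.13 + $1.33 = $7.46

$7.46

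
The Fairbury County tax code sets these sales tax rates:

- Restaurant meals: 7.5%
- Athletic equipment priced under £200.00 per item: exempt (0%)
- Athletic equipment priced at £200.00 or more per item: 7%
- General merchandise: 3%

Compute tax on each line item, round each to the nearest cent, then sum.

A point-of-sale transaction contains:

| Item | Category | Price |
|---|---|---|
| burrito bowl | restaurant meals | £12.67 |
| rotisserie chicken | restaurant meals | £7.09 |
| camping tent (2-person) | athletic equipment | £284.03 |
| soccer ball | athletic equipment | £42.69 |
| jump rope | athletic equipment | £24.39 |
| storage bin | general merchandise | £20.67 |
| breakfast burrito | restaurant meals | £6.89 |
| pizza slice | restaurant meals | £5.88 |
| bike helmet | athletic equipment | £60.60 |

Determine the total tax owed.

Burrito bowl £12.67: restaurant meals → 7.5% → £0.95
Rotisserie chicken £7.09: restaurant meals → 7.5% → £0.53
Camping tent (2-person) £284.03: athletic equipment, £200.00 or more → 7% → £19.88
Soccer ball £42.69: athletic equipment, under £200.00 → 0% → £0.00
Jump rope £24.39: athletic equipment, under £200.00 → 0% → £0.00
Storage bin £20.67: general merchandise → 3% → £0.62
Breakfast burrito £6.89: restaurant meals → 7.5% → £0.52
Pizza slice £5.88: restaurant meals → 7.5% → £0.44
Bike helmet £60.60: athletic equipment, under £200.00 → 0% → £0.00
Total tax = £0.95 + £0.53 + £19.88 + £0.62 + £0.52 + £0.44 = £22.94

£22.94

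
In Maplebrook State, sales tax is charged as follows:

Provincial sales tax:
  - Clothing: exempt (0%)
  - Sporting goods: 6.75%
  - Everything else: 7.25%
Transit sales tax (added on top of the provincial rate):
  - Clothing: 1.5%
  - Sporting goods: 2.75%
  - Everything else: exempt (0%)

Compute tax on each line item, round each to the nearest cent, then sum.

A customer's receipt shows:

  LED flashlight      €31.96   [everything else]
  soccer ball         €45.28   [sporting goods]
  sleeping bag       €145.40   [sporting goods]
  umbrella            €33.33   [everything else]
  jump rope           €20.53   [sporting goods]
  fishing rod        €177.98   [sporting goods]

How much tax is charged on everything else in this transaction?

€4.74

LED flashlight €31.96: everything else → 7.25% + 0% transit = 7.25% → €2.32
Umbrella €33.33: everything else → 7.25% + 0% transit = 7.25% → €2.42
Tax on everything else = €2.32 + €2.42 = €4.74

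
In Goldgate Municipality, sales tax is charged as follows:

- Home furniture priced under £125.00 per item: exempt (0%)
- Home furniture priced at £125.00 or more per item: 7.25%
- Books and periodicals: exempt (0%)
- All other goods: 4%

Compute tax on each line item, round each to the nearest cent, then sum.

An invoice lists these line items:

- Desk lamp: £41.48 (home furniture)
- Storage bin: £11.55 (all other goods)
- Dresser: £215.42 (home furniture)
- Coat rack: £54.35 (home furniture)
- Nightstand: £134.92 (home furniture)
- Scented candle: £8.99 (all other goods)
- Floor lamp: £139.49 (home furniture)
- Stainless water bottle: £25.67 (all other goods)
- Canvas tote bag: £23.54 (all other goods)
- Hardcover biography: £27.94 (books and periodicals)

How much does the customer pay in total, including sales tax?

£721.65

Desk lamp £41.48: home furniture, under £125.00 → 0% → £0.00
Storage bin £11.55: all other goods → 4% → £0.46
Dresser £215.42: home furniture, £125.00 or more → 7.25% → £15.62
Coat rack £54.35: home furniture, under £125.00 → 0% → £0.00
Nightstand £134.92: home furniture, £125.00 or more → 7.25% → £9.78
Scented candle £8.99: all other goods → 4% → £0.36
Floor lamp £139.49: home furniture, £125.00 or more → 7.25% → £10.11
Stainless water bottle £25.67: all other goods → 4% → £1.03
Canvas tote bag £23.54: all other goods → 4% → £0.94
Hardcover biography £27.94: books and periodicals → 0% → £0.00
Subtotal = £683.35; tax = £38.30; total due = £721.65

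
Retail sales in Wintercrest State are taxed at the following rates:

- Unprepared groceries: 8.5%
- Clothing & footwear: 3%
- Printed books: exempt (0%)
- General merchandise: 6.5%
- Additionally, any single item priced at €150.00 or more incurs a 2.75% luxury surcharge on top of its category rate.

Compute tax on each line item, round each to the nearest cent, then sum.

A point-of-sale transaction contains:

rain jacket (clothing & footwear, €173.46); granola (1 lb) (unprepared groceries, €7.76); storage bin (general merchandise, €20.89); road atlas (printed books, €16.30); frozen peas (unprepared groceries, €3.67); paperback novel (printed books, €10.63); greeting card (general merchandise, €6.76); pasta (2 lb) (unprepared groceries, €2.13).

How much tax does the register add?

€12.92

Rain jacket €173.46: clothing & footwear → 3% + 2.75% surcharge = 5.75% → €9.97
Granola (1 lb) €7.76: unprepared groceries → 8.5% → €0.66
Storage bin €20.89: general merchandise → 6.5% → €1.36
Road atlas €16.30: printed books → 0% → €0.00
Frozen peas €3.67: unprepared groceries → 8.5% → €0.31
Paperback novel €10.63: printed books → 0% → €0.00
Greeting card €6.76: general merchandise → 6.5% → €0.44
Pasta (2 lb) €2.13: unprepared groceries → 8.5% → €0.18
Total tax = €9.97 + €0.66 + €1.36 + €0.31 + €0.44 + €0.18 = €12.92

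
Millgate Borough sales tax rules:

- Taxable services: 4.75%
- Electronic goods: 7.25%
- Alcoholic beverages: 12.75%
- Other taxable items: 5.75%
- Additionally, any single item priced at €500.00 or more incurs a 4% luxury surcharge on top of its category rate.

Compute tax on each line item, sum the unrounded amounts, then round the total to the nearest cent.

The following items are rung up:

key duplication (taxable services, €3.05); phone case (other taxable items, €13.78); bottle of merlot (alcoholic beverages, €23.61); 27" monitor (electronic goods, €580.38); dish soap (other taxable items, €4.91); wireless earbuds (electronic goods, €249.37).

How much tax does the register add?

Key duplication €3.05: taxable services → 4.75% → €0.144875
Phone case €13.78: other taxable items → 5.75% → €0.79235
Bottle of merlot €23.61: alcoholic beverages → 12.75% → €3.010275
27" monitor €580.38: electronic goods → 7.25% + 4% surcharge = 11.25% → €65.29275
Dish soap €4.91: other taxable items → 5.75% → €0.282325
Wireless earbuds €249.37: electronic goods → 7.25% → €18.079325
Unrounded tax sum = €87.6019 → €87.60

€87.60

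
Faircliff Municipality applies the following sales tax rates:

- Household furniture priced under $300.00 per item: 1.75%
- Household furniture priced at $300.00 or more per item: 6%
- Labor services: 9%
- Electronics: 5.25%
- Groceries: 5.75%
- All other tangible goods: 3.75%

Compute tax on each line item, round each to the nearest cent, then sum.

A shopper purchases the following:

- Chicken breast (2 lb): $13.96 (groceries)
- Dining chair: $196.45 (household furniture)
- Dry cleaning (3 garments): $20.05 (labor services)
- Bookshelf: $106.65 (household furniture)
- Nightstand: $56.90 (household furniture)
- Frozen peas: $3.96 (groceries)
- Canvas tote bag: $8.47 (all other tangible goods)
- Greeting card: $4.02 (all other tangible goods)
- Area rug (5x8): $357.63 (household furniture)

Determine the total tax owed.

$31.07

Chicken breast (2 lb) $13.96: groceries → 5.75% → $0.80
Dining chair $196.45: household furniture, under $300.00 → 1.75% → $3.44
Dry cleaning (3 garments) $20.05: labor services → 9% → $1.80
Bookshelf $106.65: household furniture, under $300.00 → 1.75% → $1.87
Nightstand $56.90: household furniture, under $300.00 → 1.75% → $1.00
Frozen peas $3.96: groceries → 5.75% → $0.23
Canvas tote bag $8.47: all other tangible goods → 3.75% → $0.32
Greeting card $4.02: all other tangible goods → 3.75% → $0.15
Area rug (5x8) $357.63: household furniture, $300.00 or more → 6% → $21.46
Total tax = $0.80 + $3.44 + $1.80 + $1.87 + $1.00 + $0.23 + $0.32 + $0.15 + $21.46 = $31.07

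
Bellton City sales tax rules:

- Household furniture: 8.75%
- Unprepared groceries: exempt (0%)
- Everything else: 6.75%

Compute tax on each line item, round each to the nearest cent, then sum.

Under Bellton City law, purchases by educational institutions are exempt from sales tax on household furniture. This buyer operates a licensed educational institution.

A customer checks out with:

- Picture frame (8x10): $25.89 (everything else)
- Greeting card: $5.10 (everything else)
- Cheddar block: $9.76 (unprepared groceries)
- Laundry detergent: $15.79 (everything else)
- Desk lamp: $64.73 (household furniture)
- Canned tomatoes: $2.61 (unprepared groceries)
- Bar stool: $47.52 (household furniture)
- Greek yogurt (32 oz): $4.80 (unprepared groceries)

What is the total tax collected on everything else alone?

$3.16

Picture frame (8x10) $25.89: everything else → 6.75% → $1.75
Greeting card $5.10: everything else → 6.75% → $0.34
Laundry detergent $15.79: everything else → 6.75% → $1.07
Tax on everything else = $1.75 + $0.34 + $1.07 = $3.16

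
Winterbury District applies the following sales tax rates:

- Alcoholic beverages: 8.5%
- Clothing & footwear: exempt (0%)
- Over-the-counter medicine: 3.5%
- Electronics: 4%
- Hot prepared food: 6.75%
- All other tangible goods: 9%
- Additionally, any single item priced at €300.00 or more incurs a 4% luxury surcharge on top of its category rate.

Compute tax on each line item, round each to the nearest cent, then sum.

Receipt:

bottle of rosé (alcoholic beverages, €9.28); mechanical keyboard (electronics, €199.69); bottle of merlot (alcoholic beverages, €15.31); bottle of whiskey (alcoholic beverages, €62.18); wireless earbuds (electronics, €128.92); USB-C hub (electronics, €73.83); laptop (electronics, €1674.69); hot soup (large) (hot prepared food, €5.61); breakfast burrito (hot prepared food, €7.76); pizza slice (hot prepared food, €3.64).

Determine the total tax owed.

€158.61

Bottle of rosé €9.28: alcoholic beverages → 8.5% → €0.79
Mechanical keyboard €199.69: electronics → 4% → €7.99
Bottle of merlot €15.31: alcoholic beverages → 8.5% → €1.30
Bottle of whiskey €62.18: alcoholic beverages → 8.5% → €5.29
Wireless earbuds €128.92: electronics → 4% → €5.16
USB-C hub €73.83: electronics → 4% → €2.95
Laptop €1674.69: electronics → 4% + 4% surcharge = 8% → €133.98
Hot soup (large) €5.61: hot prepared food → 6.75% → €0.38
Breakfast burrito €7.76: hot prepared food → 6.75% → €0.52
Pizza slice €3.64: hot prepared food → 6.75% → €0.25
Total tax = €0.79 + €7.99 + €1.30 + €5.29 + €5.16 + €2.95 + €133.98 + €0.38 + €0.52 + €0.25 = €158.61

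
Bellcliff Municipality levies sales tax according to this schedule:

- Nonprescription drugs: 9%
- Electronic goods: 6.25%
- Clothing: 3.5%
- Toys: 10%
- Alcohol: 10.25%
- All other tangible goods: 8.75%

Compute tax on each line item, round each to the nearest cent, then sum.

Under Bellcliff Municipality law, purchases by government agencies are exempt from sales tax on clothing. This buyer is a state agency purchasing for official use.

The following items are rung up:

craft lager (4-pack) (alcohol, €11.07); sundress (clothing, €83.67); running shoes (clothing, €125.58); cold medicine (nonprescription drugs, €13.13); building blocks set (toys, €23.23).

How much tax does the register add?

Craft lager (4-pack) €11.07: alcohol → 10.25% → €1.13
Sundress €83.67: clothing, buyer-exempt → 0% → €0.00
Running shoes €125.58: clothing, buyer-exempt → 0% → €0.00
Cold medicine €13.13: nonprescription drugs → 9% → €1.18
Building blocks set €23.23: toys → 10% → €2.32
Total tax = €1.13 + €1.18 + €2.32 = €4.63

€4.63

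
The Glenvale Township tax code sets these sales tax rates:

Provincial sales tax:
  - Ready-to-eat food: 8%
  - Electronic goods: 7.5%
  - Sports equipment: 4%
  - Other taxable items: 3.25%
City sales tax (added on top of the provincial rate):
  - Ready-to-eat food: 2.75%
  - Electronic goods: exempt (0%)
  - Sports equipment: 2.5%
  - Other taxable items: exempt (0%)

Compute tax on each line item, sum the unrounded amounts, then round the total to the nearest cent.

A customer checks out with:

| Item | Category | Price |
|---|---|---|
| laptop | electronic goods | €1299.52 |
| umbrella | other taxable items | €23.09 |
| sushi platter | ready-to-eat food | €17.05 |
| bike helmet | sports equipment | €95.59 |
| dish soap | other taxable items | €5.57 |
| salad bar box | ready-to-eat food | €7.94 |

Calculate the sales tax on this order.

Laptop €1299.52: electronic goods → 7.5% + 0% city = 7.5% → €97.464
Umbrella €23.09: other taxable items → 3.25% + 0% city = 3.25% → €0.750425
Sushi platter €17.05: ready-to-eat food → 8% + 2.75% city = 10.75% → €1.832875
Bike helmet €95.59: sports equipment → 4% + 2.5% city = 6.5% → €6.21335
Dish soap €5.57: other taxable items → 3.25% + 0% city = 3.25% → €0.181025
Salad bar box €7.94: ready-to-eat food → 8% + 2.75% city = 10.75% → €0.85355
Unrounded tax sum = €107.295225 → €107.30

€107.30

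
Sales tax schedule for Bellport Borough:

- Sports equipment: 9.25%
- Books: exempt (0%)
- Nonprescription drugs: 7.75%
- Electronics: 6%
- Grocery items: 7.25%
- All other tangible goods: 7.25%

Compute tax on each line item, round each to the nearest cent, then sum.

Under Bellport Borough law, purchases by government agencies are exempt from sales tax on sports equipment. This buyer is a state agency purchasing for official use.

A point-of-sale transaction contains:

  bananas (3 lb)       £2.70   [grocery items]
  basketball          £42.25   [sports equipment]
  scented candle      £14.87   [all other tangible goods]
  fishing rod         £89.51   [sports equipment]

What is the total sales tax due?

£1.28

Bananas (3 lb) £2.70: grocery items → 7.25% → £0.20
Basketball £42.25: sports equipment, buyer-exempt → 0% → £0.00
Scented candle £14.87: all other tangible goods → 7.25% → £1.08
Fishing rod £89.51: sports equipment, buyer-exempt → 0% → £0.00
Total tax = £0.20 + £1.08 = £1.28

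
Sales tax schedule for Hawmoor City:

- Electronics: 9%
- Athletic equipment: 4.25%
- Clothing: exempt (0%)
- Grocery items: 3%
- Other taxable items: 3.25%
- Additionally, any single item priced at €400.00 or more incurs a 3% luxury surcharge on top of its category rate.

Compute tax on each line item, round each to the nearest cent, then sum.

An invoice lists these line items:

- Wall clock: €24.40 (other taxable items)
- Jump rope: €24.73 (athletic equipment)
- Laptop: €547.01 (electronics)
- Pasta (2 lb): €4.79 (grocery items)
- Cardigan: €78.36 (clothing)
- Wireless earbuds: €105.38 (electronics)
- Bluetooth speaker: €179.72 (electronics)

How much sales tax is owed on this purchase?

Wall clock €24.40: other taxable items → 3.25% → €0.79
Jump rope €24.73: athletic equipment → 4.25% → €1.05
Laptop €547.01: electronics → 9% + 3% surcharge = 12% → €65.64
Pasta (2 lb) €4.79: grocery items → 3% → €0.14
Cardigan €78.36: clothing → 0% → €0.00
Wireless earbuds €105.38: electronics → 9% → €9.48
Bluetooth speaker €179.72: electronics → 9% → €16.17
Total tax = €0.79 + €1.05 + €65.64 + €0.14 + €9.48 + €16.17 = €93.27

€93.27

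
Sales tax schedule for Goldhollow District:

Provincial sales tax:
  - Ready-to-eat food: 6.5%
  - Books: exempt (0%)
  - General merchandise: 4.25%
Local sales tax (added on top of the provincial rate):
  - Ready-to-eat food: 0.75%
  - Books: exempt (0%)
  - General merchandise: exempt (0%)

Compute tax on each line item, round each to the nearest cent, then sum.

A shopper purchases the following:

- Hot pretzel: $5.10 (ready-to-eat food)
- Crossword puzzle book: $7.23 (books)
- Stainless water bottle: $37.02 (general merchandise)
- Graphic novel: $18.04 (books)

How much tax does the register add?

Hot pretzel $5.10: ready-to-eat food → 6.5% + 0.75% local = 7.25% → $0.37
Crossword puzzle book $7.23: books → 0% + 0% local = 0% → $0.00
Stainless water bottle $37.02: general merchandise → 4.25% + 0% local = 4.25% → $1.57
Graphic novel $18.04: books → 0% + 0% local = 0% → $0.00
Total tax = $0.37 + $1.57 = $1.94

$1.94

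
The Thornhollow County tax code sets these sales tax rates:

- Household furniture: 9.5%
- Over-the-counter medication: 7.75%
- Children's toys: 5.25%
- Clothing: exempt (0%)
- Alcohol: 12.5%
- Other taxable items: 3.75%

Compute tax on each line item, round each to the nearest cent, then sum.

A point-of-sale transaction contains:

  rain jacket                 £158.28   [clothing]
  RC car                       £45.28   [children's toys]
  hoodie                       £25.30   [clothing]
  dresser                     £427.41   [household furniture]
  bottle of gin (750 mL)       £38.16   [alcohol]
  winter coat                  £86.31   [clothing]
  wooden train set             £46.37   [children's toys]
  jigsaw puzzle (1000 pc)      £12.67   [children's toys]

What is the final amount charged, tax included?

Rain jacket £158.28: clothing → 0% → £0.00
RC car £45.28: children's toys → 5.25% → £2.38
Hoodie £25.30: clothing → 0% → £0.00
Dresser £427.41: household furniture → 9.5% → £40.60
Bottle of gin (750 mL) £38.16: alcohol → 12.5% → £4.77
Winter coat £86.31: clothing → 0% → £0.00
Wooden train set £46.37: children's toys → 5.25% → £2.43
Jigsaw puzzle (1000 pc) £12.67: children's toys → 5.25% → £0.67
Subtotal = £839.78; tax = £50.85; total due = £890.63

£890.63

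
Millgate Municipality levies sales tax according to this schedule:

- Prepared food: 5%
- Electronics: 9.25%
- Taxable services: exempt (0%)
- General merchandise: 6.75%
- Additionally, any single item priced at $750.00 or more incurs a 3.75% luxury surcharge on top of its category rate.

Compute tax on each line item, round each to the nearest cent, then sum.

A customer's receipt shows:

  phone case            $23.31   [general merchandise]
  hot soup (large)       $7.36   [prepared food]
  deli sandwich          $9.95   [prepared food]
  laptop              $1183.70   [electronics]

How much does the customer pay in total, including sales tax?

Phone case $23.31: general merchandise → 6.75% → $1.57
Hot soup (large) $7.36: prepared food → 5% → $0.37
Deli sandwich $9.95: prepared food → 5% → $0.50
Laptop $1183.70: electronics → 9.25% + 3.75% surcharge = 13% → $153.88
Subtotal = $1224.32; tax = $156.32; total due = $1380.64

$1380.64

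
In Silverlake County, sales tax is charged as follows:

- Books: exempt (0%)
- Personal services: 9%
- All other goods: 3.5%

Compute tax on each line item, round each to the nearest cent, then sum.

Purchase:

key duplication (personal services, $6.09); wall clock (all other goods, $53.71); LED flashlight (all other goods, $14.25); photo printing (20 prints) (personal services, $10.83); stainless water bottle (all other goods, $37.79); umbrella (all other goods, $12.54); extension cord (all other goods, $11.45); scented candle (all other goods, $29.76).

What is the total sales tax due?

$7.10

Key duplication $6.09: personal services → 9% → $0.55
Wall clock $53.71: all other goods → 3.5% → $1.88
LED flashlight $14.25: all other goods → 3.5% → $0.50
Photo printing (20 prints) $10.83: personal services → 9% → $0.97
Stainless water bottle $37.79: all other goods → 3.5% → $1.32
Umbrella $12.54: all other goods → 3.5% → $0.44
Extension cord $11.45: all other goods → 3.5% → $0.40
Scented candle $29.76: all other goods → 3.5% → $1.04
Total tax = $0.55 + $1.88 + $0.50 + $0.97 + $1.32 + $0.44 + $0.40 + $1.04 = $7.10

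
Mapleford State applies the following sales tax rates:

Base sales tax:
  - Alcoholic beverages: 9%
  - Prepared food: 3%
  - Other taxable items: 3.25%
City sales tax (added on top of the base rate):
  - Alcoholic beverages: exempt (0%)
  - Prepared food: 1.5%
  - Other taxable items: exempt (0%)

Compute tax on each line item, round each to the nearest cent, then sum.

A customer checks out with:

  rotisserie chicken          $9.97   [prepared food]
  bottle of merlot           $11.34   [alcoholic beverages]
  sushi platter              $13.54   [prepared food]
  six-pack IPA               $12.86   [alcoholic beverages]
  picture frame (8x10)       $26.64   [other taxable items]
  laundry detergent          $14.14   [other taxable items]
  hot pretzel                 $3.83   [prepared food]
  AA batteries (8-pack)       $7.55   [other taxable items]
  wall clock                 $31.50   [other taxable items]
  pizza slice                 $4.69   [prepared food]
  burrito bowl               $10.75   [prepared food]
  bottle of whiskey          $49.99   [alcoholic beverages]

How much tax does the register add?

Rotisserie chicken $9.97: prepared food → 3% + 1.5% city = 4.5% → $0.45
Bottle of merlot $11.34: alcoholic beverages → 9% + 0% city = 9% → $1.02
Sushi platter $13.54: prepared food → 3% + 1.5% city = 4.5% → $0.61
Six-pack IPA $12.86: alcoholic beverages → 9% + 0% city = 9% → $1.16
Picture frame (8x10) $26.64: other taxable items → 3.25% + 0% city = 3.25% → $0.87
Laundry detergent $14.14: other taxable items → 3.25% + 0% city = 3.25% → $0.46
Hot pretzel $3.83: prepared food → 3% + 1.5% city = 4.5% → $0.17
AA batteries (8-pack) $7.55: other taxable items → 3.25% + 0% city = 3.25% → $0.25
Wall clock $31.50: other taxable items → 3.25% + 0% city = 3.25% → $1.02
Pizza slice $4.69: prepared food → 3% + 1.5% city = 4.5% → $0.21
Burrito bowl $10.75: prepared food → 3% + 1.5% city = 4.5% → $0.48
Bottle of whiskey $49.99: alcoholic beverages → 9% + 0% city = 9% → $4.50
Total tax = $0.45 + $1.02 + $0.61 + $1.16 + $0.87 + $0.46 + $0.17 + $0.25 + $1.02 + $0.21 + $0.48 + $4.50 = $11.20

$11.20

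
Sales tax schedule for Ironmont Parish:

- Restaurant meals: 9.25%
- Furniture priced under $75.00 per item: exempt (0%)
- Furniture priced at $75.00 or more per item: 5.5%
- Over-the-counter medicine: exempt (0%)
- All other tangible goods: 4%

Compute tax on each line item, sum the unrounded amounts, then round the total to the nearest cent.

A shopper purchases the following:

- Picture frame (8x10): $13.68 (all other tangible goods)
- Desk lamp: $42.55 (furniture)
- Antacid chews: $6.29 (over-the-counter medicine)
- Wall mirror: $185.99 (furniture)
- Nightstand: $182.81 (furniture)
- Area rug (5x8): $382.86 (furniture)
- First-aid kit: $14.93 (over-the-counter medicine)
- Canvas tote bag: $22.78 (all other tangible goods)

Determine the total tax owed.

$42.80

Picture frame (8x10) $13.68: all other tangible goods → 4% → $0.5472
Desk lamp $42.55: furniture, under $75.00 → 0% → $0.00
Antacid chews $6.29: over-the-counter medicine → 0% → $0.00
Wall mirror $185.99: furniture, $75.00 or more → 5.5% → $10.22945
Nightstand $182.81: furniture, $75.00 or more → 5.5% → $10.05455
Area rug (5x8) $382.86: furniture, $75.00 or more → 5.5% → $21.0573
First-aid kit $14.93: over-the-counter medicine → 0% → $0.00
Canvas tote bag $22.78: all other tangible goods → 4% → $0.9112
Unrounded tax sum = $42.7997 → $42.80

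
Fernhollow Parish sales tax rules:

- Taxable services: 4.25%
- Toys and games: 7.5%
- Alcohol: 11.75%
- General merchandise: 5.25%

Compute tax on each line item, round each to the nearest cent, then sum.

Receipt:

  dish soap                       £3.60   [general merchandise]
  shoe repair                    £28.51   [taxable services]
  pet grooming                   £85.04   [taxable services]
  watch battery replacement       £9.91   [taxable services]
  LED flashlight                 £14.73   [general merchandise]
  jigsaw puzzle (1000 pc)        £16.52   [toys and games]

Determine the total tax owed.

£7.44

Dish soap £3.60: general merchandise → 5.25% → £0.19
Shoe repair £28.51: taxable services → 4.25% → £1.21
Pet grooming £85.04: taxable services → 4.25% → £3.61
Watch battery replacement £9.91: taxable services → 4.25% → £0.42
LED flashlight £14.73: general merchandise → 5.25% → £0.77
Jigsaw puzzle (1000 pc) £16.52: toys and games → 7.5% → £1.24
Total tax = £0.19 + £1.21 + £3.61 + £0.42 + £0.77 + £1.24 = £7.44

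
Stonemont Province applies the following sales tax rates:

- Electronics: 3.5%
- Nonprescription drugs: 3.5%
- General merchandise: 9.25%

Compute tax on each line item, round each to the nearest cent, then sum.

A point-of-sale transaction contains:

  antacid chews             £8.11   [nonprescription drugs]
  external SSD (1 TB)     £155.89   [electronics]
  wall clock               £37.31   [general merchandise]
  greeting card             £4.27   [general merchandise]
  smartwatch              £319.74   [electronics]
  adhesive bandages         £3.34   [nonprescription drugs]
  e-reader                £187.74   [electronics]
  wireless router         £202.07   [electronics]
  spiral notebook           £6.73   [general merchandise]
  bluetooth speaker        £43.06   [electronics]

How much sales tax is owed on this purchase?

Antacid chews £8.11: nonprescription drugs → 3.5% → £0.28
External SSD (1 TB) £155.89: electronics → 3.5% → £5.46
Wall clock £37.31: general merchandise → 9.25% → £3.45
Greeting card £4.27: general merchandise → 9.25% → £0.39
Smartwatch £319.74: electronics → 3.5% → £11.19
Adhesive bandages £3.34: nonprescription drugs → 3.5% → £0.12
E-reader £187.74: electronics → 3.5% → £6.57
Wireless router £202.07: electronics → 3.5% → £7.07
Spiral notebook £6.73: general merchandise → 9.25% → £0.62
Bluetooth speaker £43.06: electronics → 3.5% → £1.51
Total tax = £0.28 + £5.46 + £3.45 + £0.39 + £11.19 + £0.12 + £6.57 + £7.07 + £0.62 + £1.51 = £36.66

£36.66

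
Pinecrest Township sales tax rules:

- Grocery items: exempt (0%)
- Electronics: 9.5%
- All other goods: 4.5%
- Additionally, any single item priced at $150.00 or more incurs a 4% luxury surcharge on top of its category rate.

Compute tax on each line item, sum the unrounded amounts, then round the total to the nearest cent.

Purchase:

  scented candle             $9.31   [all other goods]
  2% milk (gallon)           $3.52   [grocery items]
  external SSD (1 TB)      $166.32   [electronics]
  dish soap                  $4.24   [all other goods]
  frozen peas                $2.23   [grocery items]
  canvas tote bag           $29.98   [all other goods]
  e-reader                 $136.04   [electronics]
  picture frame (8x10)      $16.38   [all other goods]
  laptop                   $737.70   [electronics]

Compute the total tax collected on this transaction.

Scented candle $9.31: all other goods → 4.5% → $0.41895
2% milk (gallon) $3.52: grocery items → 0% → $0.00
External SSD (1 TB) $166.32: electronics → 9.5% + 4% surcharge = 13.5% → $22.4532
Dish soap $4.24: all other goods → 4.5% → $0.1908
Frozen peas $2.23: grocery items → 0% → $0.00
Canvas tote bag $29.98: all other goods → 4.5% → $1.3491
E-reader $136.04: electronics → 9.5% → $12.9238
Picture frame (8x10) $16.38: all other goods → 4.5% → $0.7371
Laptop $737.70: electronics → 9.5% + 4% surcharge = 13.5% → $99.5895
Unrounded tax sum = $137.66245 → $137.66

$137.66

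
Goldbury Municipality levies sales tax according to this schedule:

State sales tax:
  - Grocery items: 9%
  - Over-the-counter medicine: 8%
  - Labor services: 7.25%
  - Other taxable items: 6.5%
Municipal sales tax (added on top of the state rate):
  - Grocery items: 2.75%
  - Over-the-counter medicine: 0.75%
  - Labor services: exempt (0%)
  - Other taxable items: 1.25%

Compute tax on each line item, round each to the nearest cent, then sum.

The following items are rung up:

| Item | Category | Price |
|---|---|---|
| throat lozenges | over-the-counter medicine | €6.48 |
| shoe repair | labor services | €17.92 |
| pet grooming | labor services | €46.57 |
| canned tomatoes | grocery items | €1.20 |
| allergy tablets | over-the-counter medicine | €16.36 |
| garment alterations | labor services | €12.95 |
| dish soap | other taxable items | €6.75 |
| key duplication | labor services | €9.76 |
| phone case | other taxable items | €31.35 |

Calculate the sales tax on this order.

Throat lozenges €6.48: over-the-counter medicine → 8% + 0.75% municipal = 8.75% → €0.57
Shoe repair €17.92: labor services → 7.25% + 0% municipal = 7.25% → €1.30
Pet grooming €46.57: labor services → 7.25% + 0% municipal = 7.25% → €3.38
Canned tomatoes €1.20: grocery items → 9% + 2.75% municipal = 11.75% → €0.14
Allergy tablets €16.36: over-the-counter medicine → 8% + 0.75% municipal = 8.75% → €1.43
Garment alterations €12.95: labor services → 7.25% + 0% municipal = 7.25% → €0.94
Dish soap €6.75: other taxable items → 6.5% + 1.25% municipal = 7.75% → €0.52
Key duplication €9.76: labor services → 7.25% + 0% municipal = 7.25% → €0.71
Phone case €31.35: other taxable items → 6.5% + 1.25% municipal = 7.75% → €2.43
Total tax = €0.57 + €1.30 + €3.38 + €0.14 + €1.43 + €0.94 + €0.52 + €0.71 + €2.43 = €11.42

€11.42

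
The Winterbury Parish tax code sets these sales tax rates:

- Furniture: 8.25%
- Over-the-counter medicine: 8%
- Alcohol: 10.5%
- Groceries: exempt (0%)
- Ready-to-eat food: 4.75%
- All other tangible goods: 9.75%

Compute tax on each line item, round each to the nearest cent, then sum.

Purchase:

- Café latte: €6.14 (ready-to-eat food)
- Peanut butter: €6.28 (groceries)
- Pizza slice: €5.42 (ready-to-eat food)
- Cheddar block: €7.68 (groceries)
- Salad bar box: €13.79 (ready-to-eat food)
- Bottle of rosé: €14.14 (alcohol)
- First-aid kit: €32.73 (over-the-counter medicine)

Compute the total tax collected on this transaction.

€5.31

Café latte €6.14: ready-to-eat food → 4.75% → €0.29
Peanut butter €6.28: groceries → 0% → €0.00
Pizza slice €5.42: ready-to-eat food → 4.75% → €0.26
Cheddar block €7.68: groceries → 0% → €0.00
Salad bar box €13.79: ready-to-eat food → 4.75% → €0.66
Bottle of rosé €14.14: alcohol → 10.5% → €1.48
First-aid kit €32.73: over-the-counter medicine → 8% → €2.62
Total tax = €0.29 + €0.26 + €0.66 + €1.48 + €2.62 = €5.31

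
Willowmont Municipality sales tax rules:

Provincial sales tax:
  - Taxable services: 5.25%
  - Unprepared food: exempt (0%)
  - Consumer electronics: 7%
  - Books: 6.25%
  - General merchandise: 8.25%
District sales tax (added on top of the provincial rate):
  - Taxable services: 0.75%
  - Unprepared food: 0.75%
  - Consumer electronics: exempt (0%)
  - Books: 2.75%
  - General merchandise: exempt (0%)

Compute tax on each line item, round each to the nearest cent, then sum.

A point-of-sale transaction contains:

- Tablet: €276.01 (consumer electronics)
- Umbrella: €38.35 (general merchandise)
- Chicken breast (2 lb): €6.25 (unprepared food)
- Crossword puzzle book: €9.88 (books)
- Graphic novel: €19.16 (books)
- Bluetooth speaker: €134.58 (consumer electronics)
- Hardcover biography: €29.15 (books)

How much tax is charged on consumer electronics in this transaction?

€28.74

Tablet €276.01: consumer electronics → 7% + 0% district = 7% → €19.32
Bluetooth speaker €134.58: consumer electronics → 7% + 0% district = 7% → €9.42
Tax on consumer electronics = €19.32 + €9.42 = €28.74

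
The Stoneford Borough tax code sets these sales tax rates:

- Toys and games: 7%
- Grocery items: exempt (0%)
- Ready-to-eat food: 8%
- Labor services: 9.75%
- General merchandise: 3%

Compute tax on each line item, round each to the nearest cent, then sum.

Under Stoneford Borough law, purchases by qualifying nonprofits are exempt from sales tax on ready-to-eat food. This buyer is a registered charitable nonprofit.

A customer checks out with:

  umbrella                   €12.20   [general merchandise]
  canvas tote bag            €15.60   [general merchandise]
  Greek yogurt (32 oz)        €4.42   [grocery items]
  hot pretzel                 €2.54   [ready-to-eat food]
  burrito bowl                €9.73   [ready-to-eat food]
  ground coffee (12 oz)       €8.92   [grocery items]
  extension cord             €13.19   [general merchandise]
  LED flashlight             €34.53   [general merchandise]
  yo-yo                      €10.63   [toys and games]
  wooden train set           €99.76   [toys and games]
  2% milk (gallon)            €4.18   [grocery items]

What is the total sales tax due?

€10.00

Umbrella €12.20: general merchandise → 3% → €0.37
Canvas tote bag €15.60: general merchandise → 3% → €0.47
Greek yogurt (32 oz) €4.42: grocery items → 0% → €0.00
Hot pretzel €2.54: ready-to-eat food, buyer-exempt → 0% → €0.00
Burrito bowl €9.73: ready-to-eat food, buyer-exempt → 0% → €0.00
Ground coffee (12 oz) €8.92: grocery items → 0% → €0.00
Extension cord €13.19: general merchandise → 3% → €0.40
LED flashlight €34.53: general merchandise → 3% → €1.04
Yo-yo €10.63: toys and games → 7% → €0.74
Wooden train set €99.76: toys and games → 7% → €6.98
2% milk (gallon) €4.18: grocery items → 0% → €0.00
Total tax = €0.37 + €0.47 + €0.40 + €1.04 + €0.74 + €6.98 = €10.00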